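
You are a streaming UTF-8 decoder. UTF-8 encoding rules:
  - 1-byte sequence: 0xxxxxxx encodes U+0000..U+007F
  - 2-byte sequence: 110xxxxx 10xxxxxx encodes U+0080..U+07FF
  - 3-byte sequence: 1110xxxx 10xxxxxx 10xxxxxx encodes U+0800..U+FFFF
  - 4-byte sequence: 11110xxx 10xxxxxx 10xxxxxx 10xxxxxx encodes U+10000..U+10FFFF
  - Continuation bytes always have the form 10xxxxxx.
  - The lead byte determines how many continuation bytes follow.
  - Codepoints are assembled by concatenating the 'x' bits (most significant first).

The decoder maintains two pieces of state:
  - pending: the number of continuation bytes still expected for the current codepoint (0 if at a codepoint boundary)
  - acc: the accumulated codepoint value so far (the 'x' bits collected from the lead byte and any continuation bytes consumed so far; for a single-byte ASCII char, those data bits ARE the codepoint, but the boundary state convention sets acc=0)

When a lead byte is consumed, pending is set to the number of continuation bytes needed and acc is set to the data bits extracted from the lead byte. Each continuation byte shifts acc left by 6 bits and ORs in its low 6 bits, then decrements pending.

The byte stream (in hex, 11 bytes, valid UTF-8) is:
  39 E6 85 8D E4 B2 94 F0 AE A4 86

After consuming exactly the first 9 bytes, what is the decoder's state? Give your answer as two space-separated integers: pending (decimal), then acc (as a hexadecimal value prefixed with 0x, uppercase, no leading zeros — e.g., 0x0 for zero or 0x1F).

Byte[0]=39: 1-byte. pending=0, acc=0x0
Byte[1]=E6: 3-byte lead. pending=2, acc=0x6
Byte[2]=85: continuation. acc=(acc<<6)|0x05=0x185, pending=1
Byte[3]=8D: continuation. acc=(acc<<6)|0x0D=0x614D, pending=0
Byte[4]=E4: 3-byte lead. pending=2, acc=0x4
Byte[5]=B2: continuation. acc=(acc<<6)|0x32=0x132, pending=1
Byte[6]=94: continuation. acc=(acc<<6)|0x14=0x4C94, pending=0
Byte[7]=F0: 4-byte lead. pending=3, acc=0x0
Byte[8]=AE: continuation. acc=(acc<<6)|0x2E=0x2E, pending=2

Answer: 2 0x2E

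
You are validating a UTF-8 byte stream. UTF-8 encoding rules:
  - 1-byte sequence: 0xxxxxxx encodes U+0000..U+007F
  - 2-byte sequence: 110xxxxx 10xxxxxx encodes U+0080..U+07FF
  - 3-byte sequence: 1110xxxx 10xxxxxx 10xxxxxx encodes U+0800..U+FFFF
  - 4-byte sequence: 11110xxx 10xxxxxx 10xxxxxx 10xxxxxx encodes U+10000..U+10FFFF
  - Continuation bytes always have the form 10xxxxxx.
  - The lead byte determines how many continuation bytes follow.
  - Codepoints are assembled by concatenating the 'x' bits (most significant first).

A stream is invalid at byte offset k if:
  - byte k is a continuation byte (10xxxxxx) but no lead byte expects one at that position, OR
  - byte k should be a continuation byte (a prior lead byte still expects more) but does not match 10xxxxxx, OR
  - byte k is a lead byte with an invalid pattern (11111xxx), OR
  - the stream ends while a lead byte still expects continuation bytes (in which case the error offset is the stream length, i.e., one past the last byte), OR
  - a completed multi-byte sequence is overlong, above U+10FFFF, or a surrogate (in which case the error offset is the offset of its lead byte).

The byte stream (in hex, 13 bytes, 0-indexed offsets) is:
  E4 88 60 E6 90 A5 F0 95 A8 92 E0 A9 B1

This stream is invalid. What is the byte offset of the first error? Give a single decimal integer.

Answer: 2

Derivation:
Byte[0]=E4: 3-byte lead, need 2 cont bytes. acc=0x4
Byte[1]=88: continuation. acc=(acc<<6)|0x08=0x108
Byte[2]=60: expected 10xxxxxx continuation. INVALID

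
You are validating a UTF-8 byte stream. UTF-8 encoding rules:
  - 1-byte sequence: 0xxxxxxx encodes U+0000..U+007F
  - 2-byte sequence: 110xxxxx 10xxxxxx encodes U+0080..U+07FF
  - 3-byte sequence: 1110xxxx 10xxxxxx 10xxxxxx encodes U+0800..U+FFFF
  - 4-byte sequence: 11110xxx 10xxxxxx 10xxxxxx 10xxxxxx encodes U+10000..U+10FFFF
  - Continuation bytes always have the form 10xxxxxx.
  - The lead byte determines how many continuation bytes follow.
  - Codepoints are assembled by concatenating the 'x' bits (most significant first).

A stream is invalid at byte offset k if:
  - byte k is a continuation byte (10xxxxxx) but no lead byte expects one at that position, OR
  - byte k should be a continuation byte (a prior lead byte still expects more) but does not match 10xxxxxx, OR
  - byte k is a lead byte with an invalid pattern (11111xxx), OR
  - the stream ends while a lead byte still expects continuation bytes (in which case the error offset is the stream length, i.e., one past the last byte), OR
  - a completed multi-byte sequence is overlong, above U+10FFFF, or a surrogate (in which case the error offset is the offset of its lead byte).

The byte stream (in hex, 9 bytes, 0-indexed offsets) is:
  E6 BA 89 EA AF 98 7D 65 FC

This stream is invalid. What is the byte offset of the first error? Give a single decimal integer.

Answer: 8

Derivation:
Byte[0]=E6: 3-byte lead, need 2 cont bytes. acc=0x6
Byte[1]=BA: continuation. acc=(acc<<6)|0x3A=0x1BA
Byte[2]=89: continuation. acc=(acc<<6)|0x09=0x6E89
Completed: cp=U+6E89 (starts at byte 0)
Byte[3]=EA: 3-byte lead, need 2 cont bytes. acc=0xA
Byte[4]=AF: continuation. acc=(acc<<6)|0x2F=0x2AF
Byte[5]=98: continuation. acc=(acc<<6)|0x18=0xABD8
Completed: cp=U+ABD8 (starts at byte 3)
Byte[6]=7D: 1-byte ASCII. cp=U+007D
Byte[7]=65: 1-byte ASCII. cp=U+0065
Byte[8]=FC: INVALID lead byte (not 0xxx/110x/1110/11110)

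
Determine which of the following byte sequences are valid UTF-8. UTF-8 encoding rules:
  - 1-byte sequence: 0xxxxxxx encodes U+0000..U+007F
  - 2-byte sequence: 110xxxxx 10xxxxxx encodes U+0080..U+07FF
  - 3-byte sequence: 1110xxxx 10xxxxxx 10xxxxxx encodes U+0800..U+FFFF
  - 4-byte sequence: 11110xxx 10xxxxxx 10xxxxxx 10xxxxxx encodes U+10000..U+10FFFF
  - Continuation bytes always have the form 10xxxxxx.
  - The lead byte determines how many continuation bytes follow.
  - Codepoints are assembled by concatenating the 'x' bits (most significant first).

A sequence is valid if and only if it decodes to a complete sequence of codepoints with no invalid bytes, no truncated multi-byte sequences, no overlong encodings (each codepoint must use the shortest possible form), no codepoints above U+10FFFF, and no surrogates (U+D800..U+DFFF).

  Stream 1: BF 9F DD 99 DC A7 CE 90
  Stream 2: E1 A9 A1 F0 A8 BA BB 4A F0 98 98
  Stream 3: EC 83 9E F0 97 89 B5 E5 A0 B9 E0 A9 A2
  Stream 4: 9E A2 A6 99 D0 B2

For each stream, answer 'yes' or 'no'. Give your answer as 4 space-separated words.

Answer: no no yes no

Derivation:
Stream 1: error at byte offset 0. INVALID
Stream 2: error at byte offset 11. INVALID
Stream 3: decodes cleanly. VALID
Stream 4: error at byte offset 0. INVALID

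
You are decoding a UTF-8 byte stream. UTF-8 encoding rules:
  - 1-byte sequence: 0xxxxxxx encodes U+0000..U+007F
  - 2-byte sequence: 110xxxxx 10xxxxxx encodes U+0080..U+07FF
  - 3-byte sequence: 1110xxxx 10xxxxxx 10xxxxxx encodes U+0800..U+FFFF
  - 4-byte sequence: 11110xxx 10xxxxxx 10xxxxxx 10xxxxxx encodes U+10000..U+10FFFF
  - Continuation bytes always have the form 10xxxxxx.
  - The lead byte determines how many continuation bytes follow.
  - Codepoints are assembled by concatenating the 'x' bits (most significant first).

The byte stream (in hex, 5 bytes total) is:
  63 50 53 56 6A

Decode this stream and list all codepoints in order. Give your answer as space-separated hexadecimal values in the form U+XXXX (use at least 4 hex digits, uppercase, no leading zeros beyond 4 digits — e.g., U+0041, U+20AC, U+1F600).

Byte[0]=63: 1-byte ASCII. cp=U+0063
Byte[1]=50: 1-byte ASCII. cp=U+0050
Byte[2]=53: 1-byte ASCII. cp=U+0053
Byte[3]=56: 1-byte ASCII. cp=U+0056
Byte[4]=6A: 1-byte ASCII. cp=U+006A

Answer: U+0063 U+0050 U+0053 U+0056 U+006A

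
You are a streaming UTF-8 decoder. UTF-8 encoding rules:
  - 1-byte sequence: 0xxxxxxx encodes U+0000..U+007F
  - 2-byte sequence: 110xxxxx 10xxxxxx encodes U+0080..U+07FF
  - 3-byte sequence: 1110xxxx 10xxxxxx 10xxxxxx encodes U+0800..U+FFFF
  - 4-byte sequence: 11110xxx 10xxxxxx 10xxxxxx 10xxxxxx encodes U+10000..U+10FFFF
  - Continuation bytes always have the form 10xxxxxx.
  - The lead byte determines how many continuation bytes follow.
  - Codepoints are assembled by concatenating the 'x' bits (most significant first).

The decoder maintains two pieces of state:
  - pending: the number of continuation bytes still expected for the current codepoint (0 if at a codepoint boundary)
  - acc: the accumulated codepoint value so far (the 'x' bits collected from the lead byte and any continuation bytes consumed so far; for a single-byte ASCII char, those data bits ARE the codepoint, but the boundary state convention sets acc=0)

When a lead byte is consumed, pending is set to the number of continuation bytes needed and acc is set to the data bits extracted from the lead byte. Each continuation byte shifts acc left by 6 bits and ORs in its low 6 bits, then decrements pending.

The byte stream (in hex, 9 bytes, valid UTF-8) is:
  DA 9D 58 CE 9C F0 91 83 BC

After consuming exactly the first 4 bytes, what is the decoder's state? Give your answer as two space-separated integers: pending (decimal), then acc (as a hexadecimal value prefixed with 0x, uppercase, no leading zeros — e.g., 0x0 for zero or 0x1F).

Byte[0]=DA: 2-byte lead. pending=1, acc=0x1A
Byte[1]=9D: continuation. acc=(acc<<6)|0x1D=0x69D, pending=0
Byte[2]=58: 1-byte. pending=0, acc=0x0
Byte[3]=CE: 2-byte lead. pending=1, acc=0xE

Answer: 1 0xE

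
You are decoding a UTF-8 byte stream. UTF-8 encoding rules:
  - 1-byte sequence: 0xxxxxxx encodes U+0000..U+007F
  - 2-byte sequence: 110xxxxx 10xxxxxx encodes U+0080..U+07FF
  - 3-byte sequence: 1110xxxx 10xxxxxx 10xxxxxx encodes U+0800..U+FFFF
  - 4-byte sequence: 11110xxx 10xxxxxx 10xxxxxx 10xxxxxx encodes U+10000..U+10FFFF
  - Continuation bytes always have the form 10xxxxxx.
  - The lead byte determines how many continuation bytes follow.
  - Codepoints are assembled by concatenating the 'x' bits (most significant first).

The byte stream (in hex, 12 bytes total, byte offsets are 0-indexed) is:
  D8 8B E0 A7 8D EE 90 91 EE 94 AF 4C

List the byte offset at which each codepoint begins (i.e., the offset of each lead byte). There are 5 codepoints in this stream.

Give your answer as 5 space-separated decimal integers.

Answer: 0 2 5 8 11

Derivation:
Byte[0]=D8: 2-byte lead, need 1 cont bytes. acc=0x18
Byte[1]=8B: continuation. acc=(acc<<6)|0x0B=0x60B
Completed: cp=U+060B (starts at byte 0)
Byte[2]=E0: 3-byte lead, need 2 cont bytes. acc=0x0
Byte[3]=A7: continuation. acc=(acc<<6)|0x27=0x27
Byte[4]=8D: continuation. acc=(acc<<6)|0x0D=0x9CD
Completed: cp=U+09CD (starts at byte 2)
Byte[5]=EE: 3-byte lead, need 2 cont bytes. acc=0xE
Byte[6]=90: continuation. acc=(acc<<6)|0x10=0x390
Byte[7]=91: continuation. acc=(acc<<6)|0x11=0xE411
Completed: cp=U+E411 (starts at byte 5)
Byte[8]=EE: 3-byte lead, need 2 cont bytes. acc=0xE
Byte[9]=94: continuation. acc=(acc<<6)|0x14=0x394
Byte[10]=AF: continuation. acc=(acc<<6)|0x2F=0xE52F
Completed: cp=U+E52F (starts at byte 8)
Byte[11]=4C: 1-byte ASCII. cp=U+004C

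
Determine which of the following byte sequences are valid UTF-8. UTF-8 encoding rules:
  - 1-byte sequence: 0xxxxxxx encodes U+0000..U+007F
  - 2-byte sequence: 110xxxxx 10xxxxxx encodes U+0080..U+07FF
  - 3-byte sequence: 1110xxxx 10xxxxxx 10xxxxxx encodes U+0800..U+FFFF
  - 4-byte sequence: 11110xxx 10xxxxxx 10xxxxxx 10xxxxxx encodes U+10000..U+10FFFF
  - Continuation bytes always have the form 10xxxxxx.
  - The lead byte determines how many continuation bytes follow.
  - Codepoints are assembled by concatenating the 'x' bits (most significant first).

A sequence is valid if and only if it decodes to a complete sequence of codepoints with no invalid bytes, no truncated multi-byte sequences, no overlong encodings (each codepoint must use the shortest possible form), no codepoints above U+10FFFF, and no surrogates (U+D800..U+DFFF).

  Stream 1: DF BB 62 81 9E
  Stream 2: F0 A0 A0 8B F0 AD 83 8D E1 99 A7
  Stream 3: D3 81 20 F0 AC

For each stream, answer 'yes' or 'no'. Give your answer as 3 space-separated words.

Stream 1: error at byte offset 3. INVALID
Stream 2: decodes cleanly. VALID
Stream 3: error at byte offset 5. INVALID

Answer: no yes no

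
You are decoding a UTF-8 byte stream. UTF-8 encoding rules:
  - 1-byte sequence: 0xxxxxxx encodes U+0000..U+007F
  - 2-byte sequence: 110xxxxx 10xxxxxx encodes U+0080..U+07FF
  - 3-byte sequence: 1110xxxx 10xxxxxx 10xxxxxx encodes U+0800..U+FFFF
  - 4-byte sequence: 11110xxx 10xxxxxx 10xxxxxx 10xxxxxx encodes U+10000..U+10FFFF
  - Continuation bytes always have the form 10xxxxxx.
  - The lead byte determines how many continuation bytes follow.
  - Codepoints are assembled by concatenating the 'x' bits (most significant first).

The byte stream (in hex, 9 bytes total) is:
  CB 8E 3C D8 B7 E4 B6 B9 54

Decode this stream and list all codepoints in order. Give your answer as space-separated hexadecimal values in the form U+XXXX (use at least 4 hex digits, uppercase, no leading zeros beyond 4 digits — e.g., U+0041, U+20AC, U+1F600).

Answer: U+02CE U+003C U+0637 U+4DB9 U+0054

Derivation:
Byte[0]=CB: 2-byte lead, need 1 cont bytes. acc=0xB
Byte[1]=8E: continuation. acc=(acc<<6)|0x0E=0x2CE
Completed: cp=U+02CE (starts at byte 0)
Byte[2]=3C: 1-byte ASCII. cp=U+003C
Byte[3]=D8: 2-byte lead, need 1 cont bytes. acc=0x18
Byte[4]=B7: continuation. acc=(acc<<6)|0x37=0x637
Completed: cp=U+0637 (starts at byte 3)
Byte[5]=E4: 3-byte lead, need 2 cont bytes. acc=0x4
Byte[6]=B6: continuation. acc=(acc<<6)|0x36=0x136
Byte[7]=B9: continuation. acc=(acc<<6)|0x39=0x4DB9
Completed: cp=U+4DB9 (starts at byte 5)
Byte[8]=54: 1-byte ASCII. cp=U+0054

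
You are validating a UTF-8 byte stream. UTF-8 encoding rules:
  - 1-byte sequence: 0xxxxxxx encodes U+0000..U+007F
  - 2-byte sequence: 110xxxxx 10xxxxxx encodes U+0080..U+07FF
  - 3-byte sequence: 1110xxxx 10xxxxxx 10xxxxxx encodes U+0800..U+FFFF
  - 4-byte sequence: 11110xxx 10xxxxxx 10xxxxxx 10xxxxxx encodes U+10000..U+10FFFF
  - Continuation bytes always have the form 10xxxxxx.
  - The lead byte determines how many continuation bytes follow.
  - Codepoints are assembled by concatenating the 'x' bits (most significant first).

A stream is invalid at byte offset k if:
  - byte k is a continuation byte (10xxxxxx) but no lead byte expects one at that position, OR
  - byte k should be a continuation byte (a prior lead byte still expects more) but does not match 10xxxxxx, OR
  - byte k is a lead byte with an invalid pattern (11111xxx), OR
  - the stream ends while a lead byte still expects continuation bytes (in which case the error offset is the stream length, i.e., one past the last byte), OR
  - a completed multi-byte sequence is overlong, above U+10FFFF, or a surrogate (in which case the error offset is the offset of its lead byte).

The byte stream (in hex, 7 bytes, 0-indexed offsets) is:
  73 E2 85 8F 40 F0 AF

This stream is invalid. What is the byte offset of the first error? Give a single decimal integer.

Answer: 7

Derivation:
Byte[0]=73: 1-byte ASCII. cp=U+0073
Byte[1]=E2: 3-byte lead, need 2 cont bytes. acc=0x2
Byte[2]=85: continuation. acc=(acc<<6)|0x05=0x85
Byte[3]=8F: continuation. acc=(acc<<6)|0x0F=0x214F
Completed: cp=U+214F (starts at byte 1)
Byte[4]=40: 1-byte ASCII. cp=U+0040
Byte[5]=F0: 4-byte lead, need 3 cont bytes. acc=0x0
Byte[6]=AF: continuation. acc=(acc<<6)|0x2F=0x2F
Byte[7]: stream ended, expected continuation. INVALID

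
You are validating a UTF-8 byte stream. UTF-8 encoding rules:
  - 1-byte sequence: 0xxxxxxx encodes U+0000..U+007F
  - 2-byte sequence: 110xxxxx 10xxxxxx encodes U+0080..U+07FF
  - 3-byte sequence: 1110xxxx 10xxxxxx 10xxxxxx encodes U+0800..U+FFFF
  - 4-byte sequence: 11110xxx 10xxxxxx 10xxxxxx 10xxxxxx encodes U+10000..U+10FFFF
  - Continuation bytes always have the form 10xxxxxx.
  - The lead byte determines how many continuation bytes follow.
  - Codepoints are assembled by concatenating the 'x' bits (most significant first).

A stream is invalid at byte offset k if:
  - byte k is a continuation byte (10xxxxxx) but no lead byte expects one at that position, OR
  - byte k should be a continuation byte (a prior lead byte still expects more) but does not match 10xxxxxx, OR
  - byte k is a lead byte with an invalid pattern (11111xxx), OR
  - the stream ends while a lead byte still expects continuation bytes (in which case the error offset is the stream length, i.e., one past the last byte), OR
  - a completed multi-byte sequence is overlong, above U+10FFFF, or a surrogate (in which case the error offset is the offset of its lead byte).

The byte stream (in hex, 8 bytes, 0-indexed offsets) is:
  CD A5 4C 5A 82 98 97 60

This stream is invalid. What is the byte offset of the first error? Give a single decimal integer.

Byte[0]=CD: 2-byte lead, need 1 cont bytes. acc=0xD
Byte[1]=A5: continuation. acc=(acc<<6)|0x25=0x365
Completed: cp=U+0365 (starts at byte 0)
Byte[2]=4C: 1-byte ASCII. cp=U+004C
Byte[3]=5A: 1-byte ASCII. cp=U+005A
Byte[4]=82: INVALID lead byte (not 0xxx/110x/1110/11110)

Answer: 4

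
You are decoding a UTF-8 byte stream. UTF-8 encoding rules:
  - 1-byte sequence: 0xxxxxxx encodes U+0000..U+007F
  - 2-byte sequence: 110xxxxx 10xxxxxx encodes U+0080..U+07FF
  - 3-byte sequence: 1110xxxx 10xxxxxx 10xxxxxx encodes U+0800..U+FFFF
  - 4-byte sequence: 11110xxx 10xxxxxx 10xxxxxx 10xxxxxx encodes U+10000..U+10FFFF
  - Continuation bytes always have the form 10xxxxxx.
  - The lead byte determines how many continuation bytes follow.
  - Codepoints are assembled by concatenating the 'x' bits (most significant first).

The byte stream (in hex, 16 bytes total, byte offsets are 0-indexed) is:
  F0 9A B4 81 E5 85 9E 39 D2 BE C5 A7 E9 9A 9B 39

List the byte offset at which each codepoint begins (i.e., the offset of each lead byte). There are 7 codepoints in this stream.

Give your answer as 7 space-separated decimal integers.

Byte[0]=F0: 4-byte lead, need 3 cont bytes. acc=0x0
Byte[1]=9A: continuation. acc=(acc<<6)|0x1A=0x1A
Byte[2]=B4: continuation. acc=(acc<<6)|0x34=0x6B4
Byte[3]=81: continuation. acc=(acc<<6)|0x01=0x1AD01
Completed: cp=U+1AD01 (starts at byte 0)
Byte[4]=E5: 3-byte lead, need 2 cont bytes. acc=0x5
Byte[5]=85: continuation. acc=(acc<<6)|0x05=0x145
Byte[6]=9E: continuation. acc=(acc<<6)|0x1E=0x515E
Completed: cp=U+515E (starts at byte 4)
Byte[7]=39: 1-byte ASCII. cp=U+0039
Byte[8]=D2: 2-byte lead, need 1 cont bytes. acc=0x12
Byte[9]=BE: continuation. acc=(acc<<6)|0x3E=0x4BE
Completed: cp=U+04BE (starts at byte 8)
Byte[10]=C5: 2-byte lead, need 1 cont bytes. acc=0x5
Byte[11]=A7: continuation. acc=(acc<<6)|0x27=0x167
Completed: cp=U+0167 (starts at byte 10)
Byte[12]=E9: 3-byte lead, need 2 cont bytes. acc=0x9
Byte[13]=9A: continuation. acc=(acc<<6)|0x1A=0x25A
Byte[14]=9B: continuation. acc=(acc<<6)|0x1B=0x969B
Completed: cp=U+969B (starts at byte 12)
Byte[15]=39: 1-byte ASCII. cp=U+0039

Answer: 0 4 7 8 10 12 15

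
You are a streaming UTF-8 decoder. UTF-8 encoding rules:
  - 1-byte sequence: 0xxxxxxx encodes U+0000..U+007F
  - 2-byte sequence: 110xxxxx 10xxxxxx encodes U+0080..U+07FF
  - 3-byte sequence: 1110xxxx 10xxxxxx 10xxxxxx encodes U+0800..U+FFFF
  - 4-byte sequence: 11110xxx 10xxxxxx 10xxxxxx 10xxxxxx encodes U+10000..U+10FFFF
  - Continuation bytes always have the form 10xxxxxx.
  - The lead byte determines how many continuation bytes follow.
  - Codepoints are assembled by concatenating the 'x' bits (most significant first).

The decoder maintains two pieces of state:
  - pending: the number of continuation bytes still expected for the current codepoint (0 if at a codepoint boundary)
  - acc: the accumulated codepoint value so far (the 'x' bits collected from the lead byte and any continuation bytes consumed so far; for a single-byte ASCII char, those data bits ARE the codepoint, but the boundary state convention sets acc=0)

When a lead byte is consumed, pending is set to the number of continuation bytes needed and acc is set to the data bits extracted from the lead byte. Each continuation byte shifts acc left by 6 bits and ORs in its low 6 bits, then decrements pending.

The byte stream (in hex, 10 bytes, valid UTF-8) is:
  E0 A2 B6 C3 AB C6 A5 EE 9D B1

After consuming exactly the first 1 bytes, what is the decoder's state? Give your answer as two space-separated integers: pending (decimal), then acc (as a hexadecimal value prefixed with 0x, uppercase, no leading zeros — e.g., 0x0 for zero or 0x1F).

Answer: 2 0x0

Derivation:
Byte[0]=E0: 3-byte lead. pending=2, acc=0x0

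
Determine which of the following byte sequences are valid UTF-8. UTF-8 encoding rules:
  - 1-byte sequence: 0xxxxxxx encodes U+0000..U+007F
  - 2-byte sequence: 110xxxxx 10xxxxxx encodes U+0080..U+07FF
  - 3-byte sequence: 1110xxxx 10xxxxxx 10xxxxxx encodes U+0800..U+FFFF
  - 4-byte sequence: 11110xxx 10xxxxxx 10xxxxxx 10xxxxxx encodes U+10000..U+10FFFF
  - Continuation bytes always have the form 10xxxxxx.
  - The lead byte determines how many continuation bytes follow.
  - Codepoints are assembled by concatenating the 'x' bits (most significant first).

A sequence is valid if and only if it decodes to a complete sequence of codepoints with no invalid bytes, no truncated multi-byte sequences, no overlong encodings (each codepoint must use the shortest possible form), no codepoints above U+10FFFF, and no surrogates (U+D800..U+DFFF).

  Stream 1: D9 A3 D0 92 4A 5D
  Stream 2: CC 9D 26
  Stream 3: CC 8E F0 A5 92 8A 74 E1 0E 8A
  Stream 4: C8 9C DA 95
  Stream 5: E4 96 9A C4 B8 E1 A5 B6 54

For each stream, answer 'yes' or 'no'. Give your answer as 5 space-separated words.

Stream 1: decodes cleanly. VALID
Stream 2: decodes cleanly. VALID
Stream 3: error at byte offset 8. INVALID
Stream 4: decodes cleanly. VALID
Stream 5: decodes cleanly. VALID

Answer: yes yes no yes yes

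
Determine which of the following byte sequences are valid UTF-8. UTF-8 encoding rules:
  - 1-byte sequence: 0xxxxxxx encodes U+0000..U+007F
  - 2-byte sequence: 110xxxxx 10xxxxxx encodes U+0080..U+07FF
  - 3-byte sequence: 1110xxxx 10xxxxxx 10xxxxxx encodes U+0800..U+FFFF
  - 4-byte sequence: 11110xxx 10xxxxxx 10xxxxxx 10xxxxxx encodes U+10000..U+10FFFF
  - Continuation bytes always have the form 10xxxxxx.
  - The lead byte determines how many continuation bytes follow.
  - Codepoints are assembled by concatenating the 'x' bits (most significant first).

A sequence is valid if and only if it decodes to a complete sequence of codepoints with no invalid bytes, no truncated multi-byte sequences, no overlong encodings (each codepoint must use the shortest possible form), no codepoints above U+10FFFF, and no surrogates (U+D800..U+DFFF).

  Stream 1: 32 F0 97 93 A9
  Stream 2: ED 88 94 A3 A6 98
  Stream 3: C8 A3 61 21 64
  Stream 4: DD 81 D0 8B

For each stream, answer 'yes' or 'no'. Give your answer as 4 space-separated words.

Stream 1: decodes cleanly. VALID
Stream 2: error at byte offset 3. INVALID
Stream 3: decodes cleanly. VALID
Stream 4: decodes cleanly. VALID

Answer: yes no yes yes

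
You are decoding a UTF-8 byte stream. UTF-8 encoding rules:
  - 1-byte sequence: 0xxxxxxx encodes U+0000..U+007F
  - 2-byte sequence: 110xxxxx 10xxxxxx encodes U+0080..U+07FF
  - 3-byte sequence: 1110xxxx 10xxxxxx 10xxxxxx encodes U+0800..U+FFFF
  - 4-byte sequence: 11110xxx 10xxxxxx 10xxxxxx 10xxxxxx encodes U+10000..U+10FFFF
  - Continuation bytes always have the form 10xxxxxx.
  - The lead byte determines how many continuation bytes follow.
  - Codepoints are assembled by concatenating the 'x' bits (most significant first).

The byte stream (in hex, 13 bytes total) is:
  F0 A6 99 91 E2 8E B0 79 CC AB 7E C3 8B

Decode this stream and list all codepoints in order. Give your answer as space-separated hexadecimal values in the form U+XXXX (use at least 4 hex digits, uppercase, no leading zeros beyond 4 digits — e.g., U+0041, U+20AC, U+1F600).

Answer: U+26651 U+23B0 U+0079 U+032B U+007E U+00CB

Derivation:
Byte[0]=F0: 4-byte lead, need 3 cont bytes. acc=0x0
Byte[1]=A6: continuation. acc=(acc<<6)|0x26=0x26
Byte[2]=99: continuation. acc=(acc<<6)|0x19=0x999
Byte[3]=91: continuation. acc=(acc<<6)|0x11=0x26651
Completed: cp=U+26651 (starts at byte 0)
Byte[4]=E2: 3-byte lead, need 2 cont bytes. acc=0x2
Byte[5]=8E: continuation. acc=(acc<<6)|0x0E=0x8E
Byte[6]=B0: continuation. acc=(acc<<6)|0x30=0x23B0
Completed: cp=U+23B0 (starts at byte 4)
Byte[7]=79: 1-byte ASCII. cp=U+0079
Byte[8]=CC: 2-byte lead, need 1 cont bytes. acc=0xC
Byte[9]=AB: continuation. acc=(acc<<6)|0x2B=0x32B
Completed: cp=U+032B (starts at byte 8)
Byte[10]=7E: 1-byte ASCII. cp=U+007E
Byte[11]=C3: 2-byte lead, need 1 cont bytes. acc=0x3
Byte[12]=8B: continuation. acc=(acc<<6)|0x0B=0xCB
Completed: cp=U+00CB (starts at byte 11)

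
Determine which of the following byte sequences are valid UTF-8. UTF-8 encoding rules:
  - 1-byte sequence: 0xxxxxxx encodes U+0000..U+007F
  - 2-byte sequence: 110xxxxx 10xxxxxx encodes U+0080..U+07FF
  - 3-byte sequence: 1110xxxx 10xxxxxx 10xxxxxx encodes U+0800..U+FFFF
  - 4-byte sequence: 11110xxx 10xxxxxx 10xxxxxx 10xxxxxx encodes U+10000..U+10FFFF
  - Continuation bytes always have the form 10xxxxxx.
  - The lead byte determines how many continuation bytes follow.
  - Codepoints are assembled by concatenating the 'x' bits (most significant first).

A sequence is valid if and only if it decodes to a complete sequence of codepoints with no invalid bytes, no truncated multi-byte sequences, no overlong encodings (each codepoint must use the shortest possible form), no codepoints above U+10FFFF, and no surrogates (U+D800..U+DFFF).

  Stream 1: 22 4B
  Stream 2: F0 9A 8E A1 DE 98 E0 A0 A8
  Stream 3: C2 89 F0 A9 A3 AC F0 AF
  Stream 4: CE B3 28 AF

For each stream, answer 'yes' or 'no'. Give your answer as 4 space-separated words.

Answer: yes yes no no

Derivation:
Stream 1: decodes cleanly. VALID
Stream 2: decodes cleanly. VALID
Stream 3: error at byte offset 8. INVALID
Stream 4: error at byte offset 3. INVALID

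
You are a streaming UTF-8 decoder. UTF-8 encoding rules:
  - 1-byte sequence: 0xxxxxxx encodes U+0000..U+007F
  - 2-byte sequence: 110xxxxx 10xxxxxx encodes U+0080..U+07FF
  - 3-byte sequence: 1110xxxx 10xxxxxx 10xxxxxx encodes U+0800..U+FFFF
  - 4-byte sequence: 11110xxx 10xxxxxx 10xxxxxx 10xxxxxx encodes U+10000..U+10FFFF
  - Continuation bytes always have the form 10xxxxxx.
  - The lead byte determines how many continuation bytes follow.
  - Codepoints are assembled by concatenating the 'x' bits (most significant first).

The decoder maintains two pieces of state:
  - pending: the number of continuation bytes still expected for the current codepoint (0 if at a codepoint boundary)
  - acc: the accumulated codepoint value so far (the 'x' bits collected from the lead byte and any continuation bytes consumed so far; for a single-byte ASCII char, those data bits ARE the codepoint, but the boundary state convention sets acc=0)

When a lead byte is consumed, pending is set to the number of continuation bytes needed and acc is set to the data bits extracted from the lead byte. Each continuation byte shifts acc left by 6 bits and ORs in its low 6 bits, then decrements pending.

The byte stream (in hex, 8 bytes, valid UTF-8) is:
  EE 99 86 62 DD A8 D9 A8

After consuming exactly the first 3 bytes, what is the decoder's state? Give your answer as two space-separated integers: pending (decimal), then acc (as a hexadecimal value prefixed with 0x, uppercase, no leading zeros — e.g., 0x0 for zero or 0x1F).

Byte[0]=EE: 3-byte lead. pending=2, acc=0xE
Byte[1]=99: continuation. acc=(acc<<6)|0x19=0x399, pending=1
Byte[2]=86: continuation. acc=(acc<<6)|0x06=0xE646, pending=0

Answer: 0 0xE646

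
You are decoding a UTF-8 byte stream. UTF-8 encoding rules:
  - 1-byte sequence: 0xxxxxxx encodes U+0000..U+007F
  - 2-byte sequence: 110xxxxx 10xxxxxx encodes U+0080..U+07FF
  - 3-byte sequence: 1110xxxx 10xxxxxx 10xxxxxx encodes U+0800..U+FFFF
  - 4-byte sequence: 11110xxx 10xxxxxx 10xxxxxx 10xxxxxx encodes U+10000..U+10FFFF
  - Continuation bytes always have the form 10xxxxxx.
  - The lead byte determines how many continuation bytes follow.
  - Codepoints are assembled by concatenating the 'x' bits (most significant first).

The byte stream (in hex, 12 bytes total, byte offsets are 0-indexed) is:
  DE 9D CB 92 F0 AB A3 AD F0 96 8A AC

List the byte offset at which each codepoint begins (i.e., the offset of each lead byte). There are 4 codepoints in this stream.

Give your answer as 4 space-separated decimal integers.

Answer: 0 2 4 8

Derivation:
Byte[0]=DE: 2-byte lead, need 1 cont bytes. acc=0x1E
Byte[1]=9D: continuation. acc=(acc<<6)|0x1D=0x79D
Completed: cp=U+079D (starts at byte 0)
Byte[2]=CB: 2-byte lead, need 1 cont bytes. acc=0xB
Byte[3]=92: continuation. acc=(acc<<6)|0x12=0x2D2
Completed: cp=U+02D2 (starts at byte 2)
Byte[4]=F0: 4-byte lead, need 3 cont bytes. acc=0x0
Byte[5]=AB: continuation. acc=(acc<<6)|0x2B=0x2B
Byte[6]=A3: continuation. acc=(acc<<6)|0x23=0xAE3
Byte[7]=AD: continuation. acc=(acc<<6)|0x2D=0x2B8ED
Completed: cp=U+2B8ED (starts at byte 4)
Byte[8]=F0: 4-byte lead, need 3 cont bytes. acc=0x0
Byte[9]=96: continuation. acc=(acc<<6)|0x16=0x16
Byte[10]=8A: continuation. acc=(acc<<6)|0x0A=0x58A
Byte[11]=AC: continuation. acc=(acc<<6)|0x2C=0x162AC
Completed: cp=U+162AC (starts at byte 8)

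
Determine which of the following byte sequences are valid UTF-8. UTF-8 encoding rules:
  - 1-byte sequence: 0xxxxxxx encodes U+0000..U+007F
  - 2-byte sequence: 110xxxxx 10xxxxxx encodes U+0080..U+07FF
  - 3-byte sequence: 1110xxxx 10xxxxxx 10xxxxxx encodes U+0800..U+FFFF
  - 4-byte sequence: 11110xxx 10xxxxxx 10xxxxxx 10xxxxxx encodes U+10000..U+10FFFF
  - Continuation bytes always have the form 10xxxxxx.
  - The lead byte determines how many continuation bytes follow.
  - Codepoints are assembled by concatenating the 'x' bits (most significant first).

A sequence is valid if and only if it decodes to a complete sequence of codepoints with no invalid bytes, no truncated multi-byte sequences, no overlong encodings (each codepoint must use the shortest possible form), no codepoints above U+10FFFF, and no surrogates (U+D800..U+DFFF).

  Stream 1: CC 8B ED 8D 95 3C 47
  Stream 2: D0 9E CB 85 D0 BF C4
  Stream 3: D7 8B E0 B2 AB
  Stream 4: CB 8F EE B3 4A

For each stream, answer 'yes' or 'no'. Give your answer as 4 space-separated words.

Stream 1: decodes cleanly. VALID
Stream 2: error at byte offset 7. INVALID
Stream 3: decodes cleanly. VALID
Stream 4: error at byte offset 4. INVALID

Answer: yes no yes no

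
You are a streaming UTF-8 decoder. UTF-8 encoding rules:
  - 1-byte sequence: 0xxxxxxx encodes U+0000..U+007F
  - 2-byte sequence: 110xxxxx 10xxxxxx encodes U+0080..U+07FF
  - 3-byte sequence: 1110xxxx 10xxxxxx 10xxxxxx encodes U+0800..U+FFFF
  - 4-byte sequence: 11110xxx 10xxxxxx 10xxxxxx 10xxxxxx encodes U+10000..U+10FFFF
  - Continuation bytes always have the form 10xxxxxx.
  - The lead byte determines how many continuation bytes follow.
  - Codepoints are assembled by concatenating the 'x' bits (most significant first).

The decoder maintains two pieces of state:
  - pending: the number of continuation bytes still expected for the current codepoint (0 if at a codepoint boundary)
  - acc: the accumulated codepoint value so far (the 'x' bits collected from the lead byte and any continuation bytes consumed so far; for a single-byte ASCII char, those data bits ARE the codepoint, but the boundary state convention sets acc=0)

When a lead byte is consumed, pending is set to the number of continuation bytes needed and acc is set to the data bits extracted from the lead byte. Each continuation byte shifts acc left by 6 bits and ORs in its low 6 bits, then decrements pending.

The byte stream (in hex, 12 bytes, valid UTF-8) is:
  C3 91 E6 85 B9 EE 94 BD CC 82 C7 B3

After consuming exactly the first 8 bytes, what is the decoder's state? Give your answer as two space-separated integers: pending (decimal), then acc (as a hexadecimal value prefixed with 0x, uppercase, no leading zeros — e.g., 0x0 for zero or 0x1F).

Byte[0]=C3: 2-byte lead. pending=1, acc=0x3
Byte[1]=91: continuation. acc=(acc<<6)|0x11=0xD1, pending=0
Byte[2]=E6: 3-byte lead. pending=2, acc=0x6
Byte[3]=85: continuation. acc=(acc<<6)|0x05=0x185, pending=1
Byte[4]=B9: continuation. acc=(acc<<6)|0x39=0x6179, pending=0
Byte[5]=EE: 3-byte lead. pending=2, acc=0xE
Byte[6]=94: continuation. acc=(acc<<6)|0x14=0x394, pending=1
Byte[7]=BD: continuation. acc=(acc<<6)|0x3D=0xE53D, pending=0

Answer: 0 0xE53D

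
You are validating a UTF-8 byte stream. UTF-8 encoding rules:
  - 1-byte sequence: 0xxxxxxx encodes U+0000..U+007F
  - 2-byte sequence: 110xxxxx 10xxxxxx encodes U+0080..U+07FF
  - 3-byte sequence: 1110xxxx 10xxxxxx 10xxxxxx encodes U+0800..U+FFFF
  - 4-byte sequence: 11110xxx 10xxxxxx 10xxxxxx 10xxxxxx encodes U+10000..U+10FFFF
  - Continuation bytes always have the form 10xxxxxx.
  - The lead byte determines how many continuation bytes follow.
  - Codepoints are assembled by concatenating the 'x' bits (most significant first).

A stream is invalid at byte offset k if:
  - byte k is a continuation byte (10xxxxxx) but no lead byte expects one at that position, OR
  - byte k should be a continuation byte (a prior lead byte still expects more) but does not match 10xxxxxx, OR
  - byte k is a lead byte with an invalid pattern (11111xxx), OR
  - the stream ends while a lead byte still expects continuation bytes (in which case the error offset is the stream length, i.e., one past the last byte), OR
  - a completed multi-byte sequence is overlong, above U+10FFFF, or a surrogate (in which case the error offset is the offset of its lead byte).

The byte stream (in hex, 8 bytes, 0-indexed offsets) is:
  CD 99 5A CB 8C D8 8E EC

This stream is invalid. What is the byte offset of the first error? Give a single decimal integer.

Answer: 8

Derivation:
Byte[0]=CD: 2-byte lead, need 1 cont bytes. acc=0xD
Byte[1]=99: continuation. acc=(acc<<6)|0x19=0x359
Completed: cp=U+0359 (starts at byte 0)
Byte[2]=5A: 1-byte ASCII. cp=U+005A
Byte[3]=CB: 2-byte lead, need 1 cont bytes. acc=0xB
Byte[4]=8C: continuation. acc=(acc<<6)|0x0C=0x2CC
Completed: cp=U+02CC (starts at byte 3)
Byte[5]=D8: 2-byte lead, need 1 cont bytes. acc=0x18
Byte[6]=8E: continuation. acc=(acc<<6)|0x0E=0x60E
Completed: cp=U+060E (starts at byte 5)
Byte[7]=EC: 3-byte lead, need 2 cont bytes. acc=0xC
Byte[8]: stream ended, expected continuation. INVALID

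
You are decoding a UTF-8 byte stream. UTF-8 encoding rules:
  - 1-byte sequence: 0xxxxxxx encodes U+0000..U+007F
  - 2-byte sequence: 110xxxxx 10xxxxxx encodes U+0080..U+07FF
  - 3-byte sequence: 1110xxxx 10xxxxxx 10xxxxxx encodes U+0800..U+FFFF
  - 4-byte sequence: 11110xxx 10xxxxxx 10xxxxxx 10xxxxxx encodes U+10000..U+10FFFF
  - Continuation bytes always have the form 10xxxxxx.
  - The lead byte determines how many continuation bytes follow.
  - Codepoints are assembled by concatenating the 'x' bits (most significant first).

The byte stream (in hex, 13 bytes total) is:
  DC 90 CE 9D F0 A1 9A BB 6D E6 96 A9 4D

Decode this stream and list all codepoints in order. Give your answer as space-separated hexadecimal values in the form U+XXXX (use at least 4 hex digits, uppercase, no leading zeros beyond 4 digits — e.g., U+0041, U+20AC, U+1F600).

Answer: U+0710 U+039D U+216BB U+006D U+65A9 U+004D

Derivation:
Byte[0]=DC: 2-byte lead, need 1 cont bytes. acc=0x1C
Byte[1]=90: continuation. acc=(acc<<6)|0x10=0x710
Completed: cp=U+0710 (starts at byte 0)
Byte[2]=CE: 2-byte lead, need 1 cont bytes. acc=0xE
Byte[3]=9D: continuation. acc=(acc<<6)|0x1D=0x39D
Completed: cp=U+039D (starts at byte 2)
Byte[4]=F0: 4-byte lead, need 3 cont bytes. acc=0x0
Byte[5]=A1: continuation. acc=(acc<<6)|0x21=0x21
Byte[6]=9A: continuation. acc=(acc<<6)|0x1A=0x85A
Byte[7]=BB: continuation. acc=(acc<<6)|0x3B=0x216BB
Completed: cp=U+216BB (starts at byte 4)
Byte[8]=6D: 1-byte ASCII. cp=U+006D
Byte[9]=E6: 3-byte lead, need 2 cont bytes. acc=0x6
Byte[10]=96: continuation. acc=(acc<<6)|0x16=0x196
Byte[11]=A9: continuation. acc=(acc<<6)|0x29=0x65A9
Completed: cp=U+65A9 (starts at byte 9)
Byte[12]=4D: 1-byte ASCII. cp=U+004D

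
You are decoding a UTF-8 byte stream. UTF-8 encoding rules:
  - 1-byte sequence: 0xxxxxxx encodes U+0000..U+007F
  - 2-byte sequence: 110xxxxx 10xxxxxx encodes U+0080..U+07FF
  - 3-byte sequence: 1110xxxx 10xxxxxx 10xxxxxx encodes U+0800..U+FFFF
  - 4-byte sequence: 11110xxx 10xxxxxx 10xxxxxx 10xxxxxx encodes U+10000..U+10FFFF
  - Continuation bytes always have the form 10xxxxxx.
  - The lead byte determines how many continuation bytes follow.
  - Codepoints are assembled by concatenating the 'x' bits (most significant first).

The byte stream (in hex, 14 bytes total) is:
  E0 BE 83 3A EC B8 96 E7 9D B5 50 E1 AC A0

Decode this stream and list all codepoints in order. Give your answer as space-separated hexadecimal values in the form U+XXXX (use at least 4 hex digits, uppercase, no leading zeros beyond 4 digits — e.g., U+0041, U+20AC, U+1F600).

Byte[0]=E0: 3-byte lead, need 2 cont bytes. acc=0x0
Byte[1]=BE: continuation. acc=(acc<<6)|0x3E=0x3E
Byte[2]=83: continuation. acc=(acc<<6)|0x03=0xF83
Completed: cp=U+0F83 (starts at byte 0)
Byte[3]=3A: 1-byte ASCII. cp=U+003A
Byte[4]=EC: 3-byte lead, need 2 cont bytes. acc=0xC
Byte[5]=B8: continuation. acc=(acc<<6)|0x38=0x338
Byte[6]=96: continuation. acc=(acc<<6)|0x16=0xCE16
Completed: cp=U+CE16 (starts at byte 4)
Byte[7]=E7: 3-byte lead, need 2 cont bytes. acc=0x7
Byte[8]=9D: continuation. acc=(acc<<6)|0x1D=0x1DD
Byte[9]=B5: continuation. acc=(acc<<6)|0x35=0x7775
Completed: cp=U+7775 (starts at byte 7)
Byte[10]=50: 1-byte ASCII. cp=U+0050
Byte[11]=E1: 3-byte lead, need 2 cont bytes. acc=0x1
Byte[12]=AC: continuation. acc=(acc<<6)|0x2C=0x6C
Byte[13]=A0: continuation. acc=(acc<<6)|0x20=0x1B20
Completed: cp=U+1B20 (starts at byte 11)

Answer: U+0F83 U+003A U+CE16 U+7775 U+0050 U+1B20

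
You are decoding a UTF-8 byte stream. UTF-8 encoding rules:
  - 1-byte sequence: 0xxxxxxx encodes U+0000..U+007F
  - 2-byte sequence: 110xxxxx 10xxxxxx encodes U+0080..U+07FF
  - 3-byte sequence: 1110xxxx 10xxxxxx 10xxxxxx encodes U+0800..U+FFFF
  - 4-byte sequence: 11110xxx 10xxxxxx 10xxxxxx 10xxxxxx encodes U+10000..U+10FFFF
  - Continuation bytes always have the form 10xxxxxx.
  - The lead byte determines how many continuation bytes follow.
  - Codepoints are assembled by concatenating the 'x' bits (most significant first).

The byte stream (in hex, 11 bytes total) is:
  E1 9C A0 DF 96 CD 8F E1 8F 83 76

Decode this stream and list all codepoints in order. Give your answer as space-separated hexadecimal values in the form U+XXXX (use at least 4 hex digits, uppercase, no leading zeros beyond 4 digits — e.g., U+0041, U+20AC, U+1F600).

Byte[0]=E1: 3-byte lead, need 2 cont bytes. acc=0x1
Byte[1]=9C: continuation. acc=(acc<<6)|0x1C=0x5C
Byte[2]=A0: continuation. acc=(acc<<6)|0x20=0x1720
Completed: cp=U+1720 (starts at byte 0)
Byte[3]=DF: 2-byte lead, need 1 cont bytes. acc=0x1F
Byte[4]=96: continuation. acc=(acc<<6)|0x16=0x7D6
Completed: cp=U+07D6 (starts at byte 3)
Byte[5]=CD: 2-byte lead, need 1 cont bytes. acc=0xD
Byte[6]=8F: continuation. acc=(acc<<6)|0x0F=0x34F
Completed: cp=U+034F (starts at byte 5)
Byte[7]=E1: 3-byte lead, need 2 cont bytes. acc=0x1
Byte[8]=8F: continuation. acc=(acc<<6)|0x0F=0x4F
Byte[9]=83: continuation. acc=(acc<<6)|0x03=0x13C3
Completed: cp=U+13C3 (starts at byte 7)
Byte[10]=76: 1-byte ASCII. cp=U+0076

Answer: U+1720 U+07D6 U+034F U+13C3 U+0076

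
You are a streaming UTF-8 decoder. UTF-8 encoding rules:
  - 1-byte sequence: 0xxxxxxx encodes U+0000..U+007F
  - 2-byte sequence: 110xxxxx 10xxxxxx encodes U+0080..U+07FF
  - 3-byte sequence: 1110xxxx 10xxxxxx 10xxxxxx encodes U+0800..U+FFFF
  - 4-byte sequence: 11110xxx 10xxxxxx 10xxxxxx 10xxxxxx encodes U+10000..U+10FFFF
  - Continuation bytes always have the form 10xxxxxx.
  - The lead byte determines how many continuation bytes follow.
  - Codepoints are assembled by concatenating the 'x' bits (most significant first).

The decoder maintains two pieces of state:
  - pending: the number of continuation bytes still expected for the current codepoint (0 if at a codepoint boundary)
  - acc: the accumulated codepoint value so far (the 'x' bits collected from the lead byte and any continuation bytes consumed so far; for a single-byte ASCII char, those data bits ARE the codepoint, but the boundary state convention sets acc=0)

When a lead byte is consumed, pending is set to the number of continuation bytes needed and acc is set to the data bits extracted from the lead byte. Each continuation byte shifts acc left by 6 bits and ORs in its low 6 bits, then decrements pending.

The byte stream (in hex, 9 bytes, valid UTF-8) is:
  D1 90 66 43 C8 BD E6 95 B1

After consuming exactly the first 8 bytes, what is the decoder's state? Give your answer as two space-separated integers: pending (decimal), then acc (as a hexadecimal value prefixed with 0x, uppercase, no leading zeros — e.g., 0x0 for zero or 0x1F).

Answer: 1 0x195

Derivation:
Byte[0]=D1: 2-byte lead. pending=1, acc=0x11
Byte[1]=90: continuation. acc=(acc<<6)|0x10=0x450, pending=0
Byte[2]=66: 1-byte. pending=0, acc=0x0
Byte[3]=43: 1-byte. pending=0, acc=0x0
Byte[4]=C8: 2-byte lead. pending=1, acc=0x8
Byte[5]=BD: continuation. acc=(acc<<6)|0x3D=0x23D, pending=0
Byte[6]=E6: 3-byte lead. pending=2, acc=0x6
Byte[7]=95: continuation. acc=(acc<<6)|0x15=0x195, pending=1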